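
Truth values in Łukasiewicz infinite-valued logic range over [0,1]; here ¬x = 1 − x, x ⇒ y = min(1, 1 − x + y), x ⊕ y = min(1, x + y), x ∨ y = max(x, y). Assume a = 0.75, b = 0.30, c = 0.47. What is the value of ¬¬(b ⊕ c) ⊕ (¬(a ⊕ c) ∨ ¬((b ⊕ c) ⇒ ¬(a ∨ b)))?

b ⊕ c = min(1, 0.30 + 0.47) = min(1, 0.77) = 0.77
¬(b ⊕ c) = 1 − 0.77 = 0.23
¬¬(b ⊕ c) = 1 − 0.23 = 0.77
a ⊕ c = min(1, 0.75 + 0.47) = min(1, 1.22) = 1.00
¬(a ⊕ c) = 1 − 1.00 = 0.00
a ∨ b = max(0.75, 0.30) = 0.75
¬(a ∨ b) = 1 − 0.75 = 0.25
(b ⊕ c) ⇒ ¬(a ∨ b) = min(1, 1 − 0.77 + 0.25) = min(1, 0.48) = 0.48
¬((b ⊕ c) ⇒ ¬(a ∨ b)) = 1 − 0.48 = 0.52
¬(a ⊕ c) ∨ ¬((b ⊕ c) ⇒ ¬(a ∨ b)) = max(0.00, 0.52) = 0.52
¬¬(b ⊕ c) ⊕ (¬(a ⊕ c) ∨ ¬((b ⊕ c) ⇒ ¬(a ∨ b))) = min(1, 0.77 + 0.52) = min(1, 1.29) = 1.00

1.00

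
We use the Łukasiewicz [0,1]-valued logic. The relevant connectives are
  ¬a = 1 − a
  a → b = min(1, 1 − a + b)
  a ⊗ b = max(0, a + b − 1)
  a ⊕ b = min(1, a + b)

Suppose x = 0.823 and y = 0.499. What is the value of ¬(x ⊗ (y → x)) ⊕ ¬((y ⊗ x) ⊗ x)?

y → x = min(1, 1 − 0.499 + 0.823) = min(1, 1.324) = 1.000
x ⊗ (y → x) = max(0, 0.823 + 1.000 − 1) = max(0, 0.823) = 0.823
¬(x ⊗ (y → x)) = 1 − 0.823 = 0.177
y ⊗ x = max(0, 0.499 + 0.823 − 1) = max(0, 0.322) = 0.322
(y ⊗ x) ⊗ x = max(0, 0.322 + 0.823 − 1) = max(0, 0.145) = 0.145
¬((y ⊗ x) ⊗ x) = 1 − 0.145 = 0.855
¬(x ⊗ (y → x)) ⊕ ¬((y ⊗ x) ⊗ x) = min(1, 0.177 + 0.855) = min(1, 1.032) = 1.000

1.000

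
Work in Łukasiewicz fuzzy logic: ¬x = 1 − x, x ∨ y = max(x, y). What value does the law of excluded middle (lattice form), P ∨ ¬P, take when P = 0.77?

¬P = 1 − 0.77 = 0.23
P ∨ ¬P = max(0.77, 0.23) = 0.77
(The value 0.77 < 1 shows this instance is not satisfied; not a Ł∞-tautology — its value is max(a, 1−a).)

0.77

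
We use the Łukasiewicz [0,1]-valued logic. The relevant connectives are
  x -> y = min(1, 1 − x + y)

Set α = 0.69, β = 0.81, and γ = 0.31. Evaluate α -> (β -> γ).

β -> γ = min(1, 1 − 0.81 + 0.31) = min(1, 0.50) = 0.50
α -> (β -> γ) = min(1, 1 − 0.69 + 0.50) = min(1, 0.81) = 0.81

0.81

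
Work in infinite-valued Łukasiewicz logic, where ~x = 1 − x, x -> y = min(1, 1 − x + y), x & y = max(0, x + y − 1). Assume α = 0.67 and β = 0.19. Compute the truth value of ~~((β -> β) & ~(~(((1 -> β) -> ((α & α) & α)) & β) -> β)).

0.80

β -> β = min(1, 1 − 0.19 + 0.19) = min(1, 1.00) = 1.00
1 -> β = min(1, 1 − 1.00 + 0.19) = min(1, 0.19) = 0.19
α & α = max(0, 0.67 + 0.67 − 1) = max(0, 0.34) = 0.34
(α & α) & α = max(0, 0.34 + 0.67 − 1) = max(0, 0.01) = 0.01
(1 -> β) -> ((α & α) & α) = min(1, 1 − 0.19 + 0.01) = min(1, 0.82) = 0.82
((1 -> β) -> ((α & α) & α)) & β = max(0, 0.82 + 0.19 − 1) = max(0, 0.01) = 0.01
~(((1 -> β) -> ((α & α) & α)) & β) = 1 − 0.01 = 0.99
~(((1 -> β) -> ((α & α) & α)) & β) -> β = min(1, 1 − 0.99 + 0.19) = min(1, 0.20) = 0.20
~(~(((1 -> β) -> ((α & α) & α)) & β) -> β) = 1 − 0.20 = 0.80
(β -> β) & ~(~(((1 -> β) -> ((α & α) & α)) & β) -> β) = max(0, 1.00 + 0.80 − 1) = max(0, 0.80) = 0.80
~((β -> β) & ~(~(((1 -> β) -> ((α & α) & α)) & β) -> β)) = 1 − 0.80 = 0.20
~~((β -> β) & ~(~(((1 -> β) -> ((α & α) & α)) & β) -> β)) = 1 − 0.20 = 0.80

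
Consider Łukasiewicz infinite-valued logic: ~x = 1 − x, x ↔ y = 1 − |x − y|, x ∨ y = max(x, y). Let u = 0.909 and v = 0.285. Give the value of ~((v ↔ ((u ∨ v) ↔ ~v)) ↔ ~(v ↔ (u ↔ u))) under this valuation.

0.236

u ∨ v = max(0.909, 0.285) = 0.909
~v = 1 − 0.285 = 0.715
(u ∨ v) ↔ ~v = 1 − |0.909 − 0.715| = 1 − 0.194 = 0.806
v ↔ ((u ∨ v) ↔ ~v) = 1 − |0.285 − 0.806| = 1 − 0.521 = 0.479
u ↔ u = 1 − |0.909 − 0.909| = 1 − 0.000 = 1.000
v ↔ (u ↔ u) = 1 − |0.285 − 1.000| = 1 − 0.715 = 0.285
~(v ↔ (u ↔ u)) = 1 − 0.285 = 0.715
(v ↔ ((u ∨ v) ↔ ~v)) ↔ ~(v ↔ (u ↔ u)) = 1 − |0.479 − 0.715| = 1 − 0.236 = 0.764
~((v ↔ ((u ∨ v) ↔ ~v)) ↔ ~(v ↔ (u ↔ u))) = 1 − 0.764 = 0.236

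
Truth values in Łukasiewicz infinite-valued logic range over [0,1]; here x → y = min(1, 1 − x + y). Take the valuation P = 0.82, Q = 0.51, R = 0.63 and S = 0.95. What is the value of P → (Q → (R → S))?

R → S = min(1, 1 − 0.63 + 0.95) = min(1, 1.32) = 1.00
Q → (R → S) = min(1, 1 − 0.51 + 1.00) = min(1, 1.49) = 1.00
P → (Q → (R → S)) = min(1, 1 − 0.82 + 1.00) = min(1, 1.18) = 1.00

1.00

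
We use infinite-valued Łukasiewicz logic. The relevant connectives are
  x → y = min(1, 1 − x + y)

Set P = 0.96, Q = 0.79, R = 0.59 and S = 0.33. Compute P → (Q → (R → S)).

0.99

R → S = min(1, 1 − 0.59 + 0.33) = min(1, 0.74) = 0.74
Q → (R → S) = min(1, 1 − 0.79 + 0.74) = min(1, 0.95) = 0.95
P → (Q → (R → S)) = min(1, 1 − 0.96 + 0.95) = min(1, 0.99) = 0.99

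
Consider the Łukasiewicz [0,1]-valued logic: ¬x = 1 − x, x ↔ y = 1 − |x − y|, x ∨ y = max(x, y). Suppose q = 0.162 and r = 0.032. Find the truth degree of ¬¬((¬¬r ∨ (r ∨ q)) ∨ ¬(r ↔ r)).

¬r = 1 − 0.032 = 0.968
¬¬r = 1 − 0.968 = 0.032
r ∨ q = max(0.032, 0.162) = 0.162
¬¬r ∨ (r ∨ q) = max(0.032, 0.162) = 0.162
r ↔ r = 1 − |0.032 − 0.032| = 1 − 0.000 = 1.000
¬(r ↔ r) = 1 − 1.000 = 0.000
(¬¬r ∨ (r ∨ q)) ∨ ¬(r ↔ r) = max(0.162, 0.000) = 0.162
¬((¬¬r ∨ (r ∨ q)) ∨ ¬(r ↔ r)) = 1 − 0.162 = 0.838
¬¬((¬¬r ∨ (r ∨ q)) ∨ ¬(r ↔ r)) = 1 − 0.838 = 0.162

0.162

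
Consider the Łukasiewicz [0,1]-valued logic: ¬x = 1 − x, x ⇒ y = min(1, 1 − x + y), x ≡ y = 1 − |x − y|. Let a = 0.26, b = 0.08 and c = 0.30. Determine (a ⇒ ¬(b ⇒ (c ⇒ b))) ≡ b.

0.34

c ⇒ b = min(1, 1 − 0.30 + 0.08) = min(1, 0.78) = 0.78
b ⇒ (c ⇒ b) = min(1, 1 − 0.08 + 0.78) = min(1, 1.70) = 1.00
¬(b ⇒ (c ⇒ b)) = 1 − 1.00 = 0.00
a ⇒ ¬(b ⇒ (c ⇒ b)) = min(1, 1 − 0.26 + 0.00) = min(1, 0.74) = 0.74
(a ⇒ ¬(b ⇒ (c ⇒ b))) ≡ b = 1 − |0.74 − 0.08| = 1 − 0.66 = 0.34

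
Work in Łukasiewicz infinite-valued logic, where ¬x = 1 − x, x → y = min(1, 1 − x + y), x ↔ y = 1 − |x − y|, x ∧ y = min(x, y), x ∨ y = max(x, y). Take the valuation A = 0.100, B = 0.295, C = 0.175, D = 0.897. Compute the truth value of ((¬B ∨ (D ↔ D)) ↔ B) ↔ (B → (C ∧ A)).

0.490

¬B = 1 − 0.295 = 0.705
D ↔ D = 1 − |0.897 − 0.897| = 1 − 0.000 = 1.000
¬B ∨ (D ↔ D) = max(0.705, 1.000) = 1.000
(¬B ∨ (D ↔ D)) ↔ B = 1 − |1.000 − 0.295| = 1 − 0.705 = 0.295
C ∧ A = min(0.175, 0.100) = 0.100
B → (C ∧ A) = min(1, 1 − 0.295 + 0.100) = min(1, 0.805) = 0.805
((¬B ∨ (D ↔ D)) ↔ B) ↔ (B → (C ∧ A)) = 1 − |0.295 − 0.805| = 1 − 0.510 = 0.490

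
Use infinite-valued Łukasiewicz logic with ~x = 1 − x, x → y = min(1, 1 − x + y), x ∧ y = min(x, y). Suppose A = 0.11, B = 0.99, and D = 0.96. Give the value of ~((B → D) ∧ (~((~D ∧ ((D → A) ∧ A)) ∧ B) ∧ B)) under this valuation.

0.04

B → D = min(1, 1 − 0.99 + 0.96) = min(1, 0.97) = 0.97
~D = 1 − 0.96 = 0.04
D → A = min(1, 1 − 0.96 + 0.11) = min(1, 0.15) = 0.15
(D → A) ∧ A = min(0.15, 0.11) = 0.11
~D ∧ ((D → A) ∧ A) = min(0.04, 0.11) = 0.04
(~D ∧ ((D → A) ∧ A)) ∧ B = min(0.04, 0.99) = 0.04
~((~D ∧ ((D → A) ∧ A)) ∧ B) = 1 − 0.04 = 0.96
~((~D ∧ ((D → A) ∧ A)) ∧ B) ∧ B = min(0.96, 0.99) = 0.96
(B → D) ∧ (~((~D ∧ ((D → A) ∧ A)) ∧ B) ∧ B) = min(0.97, 0.96) = 0.96
~((B → D) ∧ (~((~D ∧ ((D → A) ∧ A)) ∧ B) ∧ B)) = 1 − 0.96 = 0.04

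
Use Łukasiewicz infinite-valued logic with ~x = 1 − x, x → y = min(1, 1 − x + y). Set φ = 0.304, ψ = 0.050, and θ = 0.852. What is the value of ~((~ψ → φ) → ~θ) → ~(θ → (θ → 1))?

~ψ = 1 − 0.050 = 0.950
~ψ → φ = min(1, 1 − 0.950 + 0.304) = min(1, 0.354) = 0.354
~θ = 1 − 0.852 = 0.148
(~ψ → φ) → ~θ = min(1, 1 − 0.354 + 0.148) = min(1, 0.794) = 0.794
~((~ψ → φ) → ~θ) = 1 − 0.794 = 0.206
θ → 1 = min(1, 1 − 0.852 + 1.000) = min(1, 1.148) = 1.000
θ → (θ → 1) = min(1, 1 − 0.852 + 1.000) = min(1, 1.148) = 1.000
~(θ → (θ → 1)) = 1 − 1.000 = 0.000
~((~ψ → φ) → ~θ) → ~(θ → (θ → 1)) = min(1, 1 − 0.206 + 0.000) = min(1, 0.794) = 0.794

0.794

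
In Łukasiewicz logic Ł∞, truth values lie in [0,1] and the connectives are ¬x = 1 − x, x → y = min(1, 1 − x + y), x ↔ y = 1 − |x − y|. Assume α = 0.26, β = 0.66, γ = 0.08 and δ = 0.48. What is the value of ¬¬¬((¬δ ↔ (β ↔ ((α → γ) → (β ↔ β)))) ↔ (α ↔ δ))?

0.08

¬δ = 1 − 0.48 = 0.52
α → γ = min(1, 1 − 0.26 + 0.08) = min(1, 0.82) = 0.82
β ↔ β = 1 − |0.66 − 0.66| = 1 − 0.00 = 1.00
(α → γ) → (β ↔ β) = min(1, 1 − 0.82 + 1.00) = min(1, 1.18) = 1.00
β ↔ ((α → γ) → (β ↔ β)) = 1 − |0.66 − 1.00| = 1 − 0.34 = 0.66
¬δ ↔ (β ↔ ((α → γ) → (β ↔ β))) = 1 − |0.52 − 0.66| = 1 − 0.14 = 0.86
α ↔ δ = 1 − |0.26 − 0.48| = 1 − 0.22 = 0.78
(¬δ ↔ (β ↔ ((α → γ) → (β ↔ β)))) ↔ (α ↔ δ) = 1 − |0.86 − 0.78| = 1 − 0.08 = 0.92
¬((¬δ ↔ (β ↔ ((α → γ) → (β ↔ β)))) ↔ (α ↔ δ)) = 1 − 0.92 = 0.08
¬¬((¬δ ↔ (β ↔ ((α → γ) → (β ↔ β)))) ↔ (α ↔ δ)) = 1 − 0.08 = 0.92
¬¬¬((¬δ ↔ (β ↔ ((α → γ) → (β ↔ β)))) ↔ (α ↔ δ)) = 1 − 0.92 = 0.08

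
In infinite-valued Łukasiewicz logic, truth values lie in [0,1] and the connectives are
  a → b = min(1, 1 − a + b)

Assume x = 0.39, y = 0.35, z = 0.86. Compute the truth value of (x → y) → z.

x → y = min(1, 1 − 0.39 + 0.35) = min(1, 0.96) = 0.96
(x → y) → z = min(1, 1 − 0.96 + 0.86) = min(1, 0.90) = 0.90

0.90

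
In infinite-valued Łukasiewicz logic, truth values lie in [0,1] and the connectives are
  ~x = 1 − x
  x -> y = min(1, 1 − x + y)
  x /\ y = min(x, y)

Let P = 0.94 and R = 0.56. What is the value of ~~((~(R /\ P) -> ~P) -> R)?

R /\ P = min(0.56, 0.94) = 0.56
~(R /\ P) = 1 − 0.56 = 0.44
~P = 1 − 0.94 = 0.06
~(R /\ P) -> ~P = min(1, 1 − 0.44 + 0.06) = min(1, 0.62) = 0.62
(~(R /\ P) -> ~P) -> R = min(1, 1 − 0.62 + 0.56) = min(1, 0.94) = 0.94
~((~(R /\ P) -> ~P) -> R) = 1 − 0.94 = 0.06
~~((~(R /\ P) -> ~P) -> R) = 1 − 0.06 = 0.94

0.94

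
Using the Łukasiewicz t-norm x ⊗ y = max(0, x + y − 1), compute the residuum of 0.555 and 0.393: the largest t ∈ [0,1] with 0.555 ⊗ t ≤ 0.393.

The residuum of the Łukasiewicz t-norm gives the supremum: min(1, 1 − 0.555 + 0.393).
1 − 0.555 + 0.393 = 0.838, so t = min(1, 0.838) = 0.838.
Check: 0.555 ⊗ 0.838 = max(0, 0.393) = 0.393 ≤ 0.393.

0.838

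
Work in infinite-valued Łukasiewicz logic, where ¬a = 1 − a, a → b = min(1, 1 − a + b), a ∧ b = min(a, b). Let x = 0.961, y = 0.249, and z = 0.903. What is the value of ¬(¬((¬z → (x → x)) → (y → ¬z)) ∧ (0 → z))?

0.848

¬z = 1 − 0.903 = 0.097
x → x = min(1, 1 − 0.961 + 0.961) = min(1, 1.000) = 1.000
¬z → (x → x) = min(1, 1 − 0.097 + 1.000) = min(1, 1.903) = 1.000
y → ¬z = min(1, 1 − 0.249 + 0.097) = min(1, 0.848) = 0.848
(¬z → (x → x)) → (y → ¬z) = min(1, 1 − 1.000 + 0.848) = min(1, 0.848) = 0.848
¬((¬z → (x → x)) → (y → ¬z)) = 1 − 0.848 = 0.152
0 → z = min(1, 1 − 0.000 + 0.903) = min(1, 1.903) = 1.000
¬((¬z → (x → x)) → (y → ¬z)) ∧ (0 → z) = min(0.152, 1.000) = 0.152
¬(¬((¬z → (x → x)) → (y → ¬z)) ∧ (0 → z)) = 1 − 0.152 = 0.848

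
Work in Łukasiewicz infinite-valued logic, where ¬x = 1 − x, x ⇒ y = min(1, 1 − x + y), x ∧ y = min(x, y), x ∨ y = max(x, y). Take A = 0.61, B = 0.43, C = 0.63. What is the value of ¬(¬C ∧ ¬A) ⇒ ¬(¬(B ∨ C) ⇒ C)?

¬C = 1 − 0.63 = 0.37
¬A = 1 − 0.61 = 0.39
¬C ∧ ¬A = min(0.37, 0.39) = 0.37
¬(¬C ∧ ¬A) = 1 − 0.37 = 0.63
B ∨ C = max(0.43, 0.63) = 0.63
¬(B ∨ C) = 1 − 0.63 = 0.37
¬(B ∨ C) ⇒ C = min(1, 1 − 0.37 + 0.63) = min(1, 1.26) = 1.00
¬(¬(B ∨ C) ⇒ C) = 1 − 1.00 = 0.00
¬(¬C ∧ ¬A) ⇒ ¬(¬(B ∨ C) ⇒ C) = min(1, 1 − 0.63 + 0.00) = min(1, 0.37) = 0.37

0.37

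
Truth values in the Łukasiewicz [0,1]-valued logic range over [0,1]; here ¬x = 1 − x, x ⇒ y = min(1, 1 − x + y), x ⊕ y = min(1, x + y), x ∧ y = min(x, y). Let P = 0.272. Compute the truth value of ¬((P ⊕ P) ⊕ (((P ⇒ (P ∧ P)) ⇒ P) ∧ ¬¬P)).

0.184

P ⊕ P = min(1, 0.272 + 0.272) = min(1, 0.544) = 0.544
P ∧ P = min(0.272, 0.272) = 0.272
P ⇒ (P ∧ P) = min(1, 1 − 0.272 + 0.272) = min(1, 1.000) = 1.000
(P ⇒ (P ∧ P)) ⇒ P = min(1, 1 − 1.000 + 0.272) = min(1, 0.272) = 0.272
¬P = 1 − 0.272 = 0.728
¬¬P = 1 − 0.728 = 0.272
((P ⇒ (P ∧ P)) ⇒ P) ∧ ¬¬P = min(0.272, 0.272) = 0.272
(P ⊕ P) ⊕ (((P ⇒ (P ∧ P)) ⇒ P) ∧ ¬¬P) = min(1, 0.544 + 0.272) = min(1, 0.816) = 0.816
¬((P ⊕ P) ⊕ (((P ⇒ (P ∧ P)) ⇒ P) ∧ ¬¬P)) = 1 − 0.816 = 0.184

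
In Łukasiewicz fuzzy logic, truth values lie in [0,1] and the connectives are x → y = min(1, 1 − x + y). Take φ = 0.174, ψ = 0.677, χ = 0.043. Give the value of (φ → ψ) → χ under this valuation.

0.043

φ → ψ = min(1, 1 − 0.174 + 0.677) = min(1, 1.503) = 1.000
(φ → ψ) → χ = min(1, 1 − 1.000 + 0.043) = min(1, 0.043) = 0.043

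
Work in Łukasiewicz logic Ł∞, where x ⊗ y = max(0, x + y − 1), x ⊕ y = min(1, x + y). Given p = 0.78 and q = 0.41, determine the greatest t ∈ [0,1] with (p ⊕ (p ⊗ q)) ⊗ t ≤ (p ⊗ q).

0.22

p ⊗ q = max(0, 0.78 + 0.41 − 1) = max(0, 0.19) = 0.19
p ⊕ (p ⊗ q) = min(1, 0.78 + 0.19) = min(1, 0.97) = 0.97
So the left factor is p ⊕ (p ⊗ q) = 0.97.
So the right-hand bound is p ⊗ q = 0.19.
The residuum of the Łukasiewicz t-norm gives the supremum: min(1, 1 − 0.97 + 0.19).
1 − 0.97 + 0.19 = 0.22, so t = min(1, 0.22) = 0.22.
Check: 0.97 ⊗ 0.22 = max(0, 0.19) = 0.19 ≤ 0.19.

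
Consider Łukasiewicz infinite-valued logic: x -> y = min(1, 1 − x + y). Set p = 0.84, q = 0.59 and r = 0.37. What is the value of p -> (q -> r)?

0.94

q -> r = min(1, 1 − 0.59 + 0.37) = min(1, 0.78) = 0.78
p -> (q -> r) = min(1, 1 − 0.84 + 0.78) = min(1, 0.94) = 0.94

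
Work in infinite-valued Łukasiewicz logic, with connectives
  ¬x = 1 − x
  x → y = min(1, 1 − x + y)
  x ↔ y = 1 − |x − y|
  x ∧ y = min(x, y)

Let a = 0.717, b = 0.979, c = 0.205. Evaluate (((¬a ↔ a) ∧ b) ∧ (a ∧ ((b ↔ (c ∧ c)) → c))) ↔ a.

0.849

¬a = 1 − 0.717 = 0.283
¬a ↔ a = 1 − |0.283 − 0.717| = 1 − 0.434 = 0.566
(¬a ↔ a) ∧ b = min(0.566, 0.979) = 0.566
c ∧ c = min(0.205, 0.205) = 0.205
b ↔ (c ∧ c) = 1 − |0.979 − 0.205| = 1 − 0.774 = 0.226
(b ↔ (c ∧ c)) → c = min(1, 1 − 0.226 + 0.205) = min(1, 0.979) = 0.979
a ∧ ((b ↔ (c ∧ c)) → c) = min(0.717, 0.979) = 0.717
((¬a ↔ a) ∧ b) ∧ (a ∧ ((b ↔ (c ∧ c)) → c)) = min(0.566, 0.717) = 0.566
(((¬a ↔ a) ∧ b) ∧ (a ∧ ((b ↔ (c ∧ c)) → c))) ↔ a = 1 − |0.566 − 0.717| = 1 − 0.151 = 0.849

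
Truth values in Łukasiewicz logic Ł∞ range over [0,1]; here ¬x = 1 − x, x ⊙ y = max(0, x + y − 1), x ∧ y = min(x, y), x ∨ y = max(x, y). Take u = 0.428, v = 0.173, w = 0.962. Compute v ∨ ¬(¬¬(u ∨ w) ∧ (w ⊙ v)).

u ∨ w = max(0.428, 0.962) = 0.962
¬(u ∨ w) = 1 − 0.962 = 0.038
¬¬(u ∨ w) = 1 − 0.038 = 0.962
w ⊙ v = max(0, 0.962 + 0.173 − 1) = max(0, 0.135) = 0.135
¬¬(u ∨ w) ∧ (w ⊙ v) = min(0.962, 0.135) = 0.135
¬(¬¬(u ∨ w) ∧ (w ⊙ v)) = 1 − 0.135 = 0.865
v ∨ ¬(¬¬(u ∨ w) ∧ (w ⊙ v)) = max(0.173, 0.865) = 0.865

0.865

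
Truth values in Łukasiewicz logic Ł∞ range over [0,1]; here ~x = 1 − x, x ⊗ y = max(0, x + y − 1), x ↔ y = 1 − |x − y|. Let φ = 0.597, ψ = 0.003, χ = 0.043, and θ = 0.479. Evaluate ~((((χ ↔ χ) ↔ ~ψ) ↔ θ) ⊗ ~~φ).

0.921

χ ↔ χ = 1 − |0.043 − 0.043| = 1 − 0.000 = 1.000
~ψ = 1 − 0.003 = 0.997
(χ ↔ χ) ↔ ~ψ = 1 − |1.000 − 0.997| = 1 − 0.003 = 0.997
((χ ↔ χ) ↔ ~ψ) ↔ θ = 1 − |0.997 − 0.479| = 1 − 0.518 = 0.482
~φ = 1 − 0.597 = 0.403
~~φ = 1 − 0.403 = 0.597
(((χ ↔ χ) ↔ ~ψ) ↔ θ) ⊗ ~~φ = max(0, 0.482 + 0.597 − 1) = max(0, 0.079) = 0.079
~((((χ ↔ χ) ↔ ~ψ) ↔ θ) ⊗ ~~φ) = 1 − 0.079 = 0.921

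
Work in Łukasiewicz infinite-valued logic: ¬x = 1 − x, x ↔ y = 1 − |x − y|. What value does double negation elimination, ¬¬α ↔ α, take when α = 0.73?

¬α = 1 − 0.73 = 0.27
¬¬α = 1 − 0.27 = 0.73
¬¬α ↔ α = 1 − |0.73 − 0.73| = 1 − 0.00 = 1.00
(As expected: always 1 in Ł∞ since negation is involutive.)

1.00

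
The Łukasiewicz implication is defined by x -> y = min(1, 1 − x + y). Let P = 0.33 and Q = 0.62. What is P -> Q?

P -> Q = min(1, 1 − 0.33 + 0.62) = min(1, 1.29) = 1.00
For comparison, the Gödel implication (1 if x ≤ y else y) would give 1.00.

1.00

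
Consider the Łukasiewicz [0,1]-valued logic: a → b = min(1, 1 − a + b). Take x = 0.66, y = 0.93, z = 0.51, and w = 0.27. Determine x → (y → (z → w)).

z → w = min(1, 1 − 0.51 + 0.27) = min(1, 0.76) = 0.76
y → (z → w) = min(1, 1 − 0.93 + 0.76) = min(1, 0.83) = 0.83
x → (y → (z → w)) = min(1, 1 − 0.66 + 0.83) = min(1, 1.17) = 1.00

1.00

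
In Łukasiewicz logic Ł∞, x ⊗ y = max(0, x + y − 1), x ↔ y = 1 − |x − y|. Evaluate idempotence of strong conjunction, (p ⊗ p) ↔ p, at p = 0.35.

0.65

p ⊗ p = max(0, 0.35 + 0.35 − 1) = max(0, -0.30) = 0.00
(p ⊗ p) ↔ p = 1 − |0.00 − 0.35| = 1 − 0.35 = 0.65
(The value 0.65 < 1 shows this instance is not satisfied; fails in Ł∞ since a ⊗ a = max(0, 2a−1) ≠ a in general.)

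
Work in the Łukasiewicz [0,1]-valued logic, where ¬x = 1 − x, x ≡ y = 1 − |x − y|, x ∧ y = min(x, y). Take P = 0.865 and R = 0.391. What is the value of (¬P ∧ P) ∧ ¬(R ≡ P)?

0.135

¬P = 1 − 0.865 = 0.135
¬P ∧ P = min(0.135, 0.865) = 0.135
R ≡ P = 1 − |0.391 − 0.865| = 1 − 0.474 = 0.526
¬(R ≡ P) = 1 − 0.526 = 0.474
(¬P ∧ P) ∧ ¬(R ≡ P) = min(0.135, 0.474) = 0.135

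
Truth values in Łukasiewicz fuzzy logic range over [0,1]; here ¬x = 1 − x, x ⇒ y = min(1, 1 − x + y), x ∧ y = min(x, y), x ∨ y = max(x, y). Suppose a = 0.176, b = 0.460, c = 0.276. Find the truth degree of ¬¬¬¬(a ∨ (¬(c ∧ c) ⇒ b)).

c ∧ c = min(0.276, 0.276) = 0.276
¬(c ∧ c) = 1 − 0.276 = 0.724
¬(c ∧ c) ⇒ b = min(1, 1 − 0.724 + 0.460) = min(1, 0.736) = 0.736
a ∨ (¬(c ∧ c) ⇒ b) = max(0.176, 0.736) = 0.736
¬(a ∨ (¬(c ∧ c) ⇒ b)) = 1 − 0.736 = 0.264
¬¬(a ∨ (¬(c ∧ c) ⇒ b)) = 1 − 0.264 = 0.736
¬¬¬(a ∨ (¬(c ∧ c) ⇒ b)) = 1 − 0.736 = 0.264
¬¬¬¬(a ∨ (¬(c ∧ c) ⇒ b)) = 1 − 0.264 = 0.736

0.736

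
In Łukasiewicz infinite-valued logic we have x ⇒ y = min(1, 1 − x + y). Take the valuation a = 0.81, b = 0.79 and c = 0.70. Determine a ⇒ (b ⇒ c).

1.00

b ⇒ c = min(1, 1 − 0.79 + 0.70) = min(1, 0.91) = 0.91
a ⇒ (b ⇒ c) = min(1, 1 − 0.81 + 0.91) = min(1, 1.10) = 1.00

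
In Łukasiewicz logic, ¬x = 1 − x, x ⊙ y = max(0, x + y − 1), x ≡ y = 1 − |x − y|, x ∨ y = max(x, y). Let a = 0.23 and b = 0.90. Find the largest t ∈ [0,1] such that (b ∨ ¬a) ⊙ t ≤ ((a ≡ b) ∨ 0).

0.43

¬a = 1 − 0.23 = 0.77
b ∨ ¬a = max(0.90, 0.77) = 0.90
So the left factor is b ∨ ¬a = 0.90.
a ≡ b = 1 − |0.23 − 0.90| = 1 − 0.67 = 0.33
(a ≡ b) ∨ 0 = max(0.33, 0.00) = 0.33
So the right-hand bound is (a ≡ b) ∨ 0 = 0.33.
The residuum of the Łukasiewicz t-norm gives the supremum: min(1, 1 − 0.90 + 0.33).
1 − 0.90 + 0.33 = 0.43, so t = min(1, 0.43) = 0.43.
Check: 0.90 ⊙ 0.43 = max(0, 0.33) = 0.33 ≤ 0.33.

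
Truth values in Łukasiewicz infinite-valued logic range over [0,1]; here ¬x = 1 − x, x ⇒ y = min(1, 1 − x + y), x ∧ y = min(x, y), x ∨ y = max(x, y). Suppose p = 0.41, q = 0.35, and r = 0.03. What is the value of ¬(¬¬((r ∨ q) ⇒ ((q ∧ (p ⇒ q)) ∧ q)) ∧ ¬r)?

r ∨ q = max(0.03, 0.35) = 0.35
p ⇒ q = min(1, 1 − 0.41 + 0.35) = min(1, 0.94) = 0.94
q ∧ (p ⇒ q) = min(0.35, 0.94) = 0.35
(q ∧ (p ⇒ q)) ∧ q = min(0.35, 0.35) = 0.35
(r ∨ q) ⇒ ((q ∧ (p ⇒ q)) ∧ q) = min(1, 1 − 0.35 + 0.35) = min(1, 1.00) = 1.00
¬((r ∨ q) ⇒ ((q ∧ (p ⇒ q)) ∧ q)) = 1 − 1.00 = 0.00
¬¬((r ∨ q) ⇒ ((q ∧ (p ⇒ q)) ∧ q)) = 1 − 0.00 = 1.00
¬r = 1 − 0.03 = 0.97
¬¬((r ∨ q) ⇒ ((q ∧ (p ⇒ q)) ∧ q)) ∧ ¬r = min(1.00, 0.97) = 0.97
¬(¬¬((r ∨ q) ⇒ ((q ∧ (p ⇒ q)) ∧ q)) ∧ ¬r) = 1 − 0.97 = 0.03

0.03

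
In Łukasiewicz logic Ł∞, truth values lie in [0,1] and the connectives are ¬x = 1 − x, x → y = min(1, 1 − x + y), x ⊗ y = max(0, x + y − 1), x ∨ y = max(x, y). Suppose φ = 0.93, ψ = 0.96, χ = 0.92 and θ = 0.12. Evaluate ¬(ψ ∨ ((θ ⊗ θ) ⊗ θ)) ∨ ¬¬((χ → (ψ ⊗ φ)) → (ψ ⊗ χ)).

θ ⊗ θ = max(0, 0.12 + 0.12 − 1) = max(0, -0.76) = 0.00
(θ ⊗ θ) ⊗ θ = max(0, 0.00 + 0.12 − 1) = max(0, -0.88) = 0.00
ψ ∨ ((θ ⊗ θ) ⊗ θ) = max(0.96, 0.00) = 0.96
¬(ψ ∨ ((θ ⊗ θ) ⊗ θ)) = 1 − 0.96 = 0.04
ψ ⊗ φ = max(0, 0.96 + 0.93 − 1) = max(0, 0.89) = 0.89
χ → (ψ ⊗ φ) = min(1, 1 − 0.92 + 0.89) = min(1, 0.97) = 0.97
ψ ⊗ χ = max(0, 0.96 + 0.92 − 1) = max(0, 0.88) = 0.88
(χ → (ψ ⊗ φ)) → (ψ ⊗ χ) = min(1, 1 − 0.97 + 0.88) = min(1, 0.91) = 0.91
¬((χ → (ψ ⊗ φ)) → (ψ ⊗ χ)) = 1 − 0.91 = 0.09
¬¬((χ → (ψ ⊗ φ)) → (ψ ⊗ χ)) = 1 − 0.09 = 0.91
¬(ψ ∨ ((θ ⊗ θ) ⊗ θ)) ∨ ¬¬((χ → (ψ ⊗ φ)) → (ψ ⊗ χ)) = max(0.04, 0.91) = 0.91

0.91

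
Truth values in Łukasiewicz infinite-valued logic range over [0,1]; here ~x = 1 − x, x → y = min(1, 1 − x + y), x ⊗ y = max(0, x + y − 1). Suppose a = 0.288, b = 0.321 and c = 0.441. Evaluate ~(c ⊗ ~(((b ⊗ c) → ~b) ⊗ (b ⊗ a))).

0.559

b ⊗ c = max(0, 0.321 + 0.441 − 1) = max(0, -0.238) = 0.000
~b = 1 − 0.321 = 0.679
(b ⊗ c) → ~b = min(1, 1 − 0.000 + 0.679) = min(1, 1.679) = 1.000
b ⊗ a = max(0, 0.321 + 0.288 − 1) = max(0, -0.391) = 0.000
((b ⊗ c) → ~b) ⊗ (b ⊗ a) = max(0, 1.000 + 0.000 − 1) = max(0, 0.000) = 0.000
~(((b ⊗ c) → ~b) ⊗ (b ⊗ a)) = 1 − 0.000 = 1.000
c ⊗ ~(((b ⊗ c) → ~b) ⊗ (b ⊗ a)) = max(0, 0.441 + 1.000 − 1) = max(0, 0.441) = 0.441
~(c ⊗ ~(((b ⊗ c) → ~b) ⊗ (b ⊗ a))) = 1 − 0.441 = 0.559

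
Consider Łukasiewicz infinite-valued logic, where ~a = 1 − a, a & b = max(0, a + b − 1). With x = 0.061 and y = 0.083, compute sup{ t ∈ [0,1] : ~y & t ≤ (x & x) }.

~y = 1 − 0.083 = 0.917
So the left factor is ~y = 0.917.
x & x = max(0, 0.061 + 0.061 − 1) = max(0, -0.878) = 0.000
So the right-hand bound is x & x = 0.000.
The residuum of the Łukasiewicz t-norm gives the supremum: min(1, 1 − 0.917 + 0.000).
1 − 0.917 + 0.000 = 0.083, so t = min(1, 0.083) = 0.083.
Check: 0.917 & 0.083 = max(0, 0.000) = 0.000 ≤ 0.000.

0.083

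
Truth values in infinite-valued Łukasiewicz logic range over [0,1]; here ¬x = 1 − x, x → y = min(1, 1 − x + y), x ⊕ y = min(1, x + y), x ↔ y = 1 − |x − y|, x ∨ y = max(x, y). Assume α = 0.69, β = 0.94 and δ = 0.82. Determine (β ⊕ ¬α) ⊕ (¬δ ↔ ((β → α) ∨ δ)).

¬α = 1 − 0.69 = 0.31
β ⊕ ¬α = min(1, 0.94 + 0.31) = min(1, 1.25) = 1.00
¬δ = 1 − 0.82 = 0.18
β → α = min(1, 1 − 0.94 + 0.69) = min(1, 0.75) = 0.75
(β → α) ∨ δ = max(0.75, 0.82) = 0.82
¬δ ↔ ((β → α) ∨ δ) = 1 − |0.18 − 0.82| = 1 − 0.64 = 0.36
(β ⊕ ¬α) ⊕ (¬δ ↔ ((β → α) ∨ δ)) = min(1, 1.00 + 0.36) = min(1, 1.36) = 1.00

1.00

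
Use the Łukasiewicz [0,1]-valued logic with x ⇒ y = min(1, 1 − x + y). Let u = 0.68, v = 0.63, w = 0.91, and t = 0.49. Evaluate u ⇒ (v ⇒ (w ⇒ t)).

1.00

w ⇒ t = min(1, 1 − 0.91 + 0.49) = min(1, 0.58) = 0.58
v ⇒ (w ⇒ t) = min(1, 1 − 0.63 + 0.58) = min(1, 0.95) = 0.95
u ⇒ (v ⇒ (w ⇒ t)) = min(1, 1 − 0.68 + 0.95) = min(1, 1.27) = 1.00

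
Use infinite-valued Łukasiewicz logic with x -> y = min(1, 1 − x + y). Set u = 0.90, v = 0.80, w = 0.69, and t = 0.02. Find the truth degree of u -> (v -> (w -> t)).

0.63

w -> t = min(1, 1 − 0.69 + 0.02) = min(1, 0.33) = 0.33
v -> (w -> t) = min(1, 1 − 0.80 + 0.33) = min(1, 0.53) = 0.53
u -> (v -> (w -> t)) = min(1, 1 − 0.90 + 0.53) = min(1, 0.63) = 0.63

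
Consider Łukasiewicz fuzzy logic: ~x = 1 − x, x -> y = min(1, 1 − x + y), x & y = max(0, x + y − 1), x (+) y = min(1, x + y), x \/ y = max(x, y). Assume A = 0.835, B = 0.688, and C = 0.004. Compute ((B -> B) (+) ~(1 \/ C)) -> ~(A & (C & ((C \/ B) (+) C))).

B -> B = min(1, 1 − 0.688 + 0.688) = min(1, 1.000) = 1.000
1 \/ C = max(1.000, 0.004) = 1.000
~(1 \/ C) = 1 − 1.000 = 0.000
(B -> B) (+) ~(1 \/ C) = min(1, 1.000 + 0.000) = min(1, 1.000) = 1.000
C \/ B = max(0.004, 0.688) = 0.688
(C \/ B) (+) C = min(1, 0.688 + 0.004) = min(1, 0.692) = 0.692
C & ((C \/ B) (+) C) = max(0, 0.004 + 0.692 − 1) = max(0, -0.304) = 0.000
A & (C & ((C \/ B) (+) C)) = max(0, 0.835 + 0.000 − 1) = max(0, -0.165) = 0.000
~(A & (C & ((C \/ B) (+) C))) = 1 − 0.000 = 1.000
((B -> B) (+) ~(1 \/ C)) -> ~(A & (C & ((C \/ B) (+) C))) = min(1, 1 − 1.000 + 1.000) = min(1, 1.000) = 1.000

1.000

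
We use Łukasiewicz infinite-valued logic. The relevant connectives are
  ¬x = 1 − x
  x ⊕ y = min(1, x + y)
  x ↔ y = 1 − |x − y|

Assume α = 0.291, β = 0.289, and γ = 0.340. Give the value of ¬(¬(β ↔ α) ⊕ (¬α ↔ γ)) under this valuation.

0.367

β ↔ α = 1 − |0.289 − 0.291| = 1 − 0.002 = 0.998
¬(β ↔ α) = 1 − 0.998 = 0.002
¬α = 1 − 0.291 = 0.709
¬α ↔ γ = 1 − |0.709 − 0.340| = 1 − 0.369 = 0.631
¬(β ↔ α) ⊕ (¬α ↔ γ) = min(1, 0.002 + 0.631) = min(1, 0.633) = 0.633
¬(¬(β ↔ α) ⊕ (¬α ↔ γ)) = 1 − 0.633 = 0.367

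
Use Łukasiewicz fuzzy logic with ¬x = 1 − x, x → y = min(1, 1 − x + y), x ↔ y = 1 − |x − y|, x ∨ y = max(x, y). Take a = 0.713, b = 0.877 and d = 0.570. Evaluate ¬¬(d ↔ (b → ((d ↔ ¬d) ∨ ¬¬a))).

0.587

¬d = 1 − 0.570 = 0.430
d ↔ ¬d = 1 − |0.570 − 0.430| = 1 − 0.140 = 0.860
¬a = 1 − 0.713 = 0.287
¬¬a = 1 − 0.287 = 0.713
(d ↔ ¬d) ∨ ¬¬a = max(0.860, 0.713) = 0.860
b → ((d ↔ ¬d) ∨ ¬¬a) = min(1, 1 − 0.877 + 0.860) = min(1, 0.983) = 0.983
d ↔ (b → ((d ↔ ¬d) ∨ ¬¬a)) = 1 − |0.570 − 0.983| = 1 − 0.413 = 0.587
¬(d ↔ (b → ((d ↔ ¬d) ∨ ¬¬a))) = 1 − 0.587 = 0.413
¬¬(d ↔ (b → ((d ↔ ¬d) ∨ ¬¬a))) = 1 − 0.413 = 0.587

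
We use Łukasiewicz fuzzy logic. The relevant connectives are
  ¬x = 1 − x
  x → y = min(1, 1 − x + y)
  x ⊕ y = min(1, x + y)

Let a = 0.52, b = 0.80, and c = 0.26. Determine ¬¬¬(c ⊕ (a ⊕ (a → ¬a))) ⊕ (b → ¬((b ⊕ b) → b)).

0.40

¬a = 1 − 0.52 = 0.48
a → ¬a = min(1, 1 − 0.52 + 0.48) = min(1, 0.96) = 0.96
a ⊕ (a → ¬a) = min(1, 0.52 + 0.96) = min(1, 1.48) = 1.00
c ⊕ (a ⊕ (a → ¬a)) = min(1, 0.26 + 1.00) = min(1, 1.26) = 1.00
¬(c ⊕ (a ⊕ (a → ¬a))) = 1 − 1.00 = 0.00
¬¬(c ⊕ (a ⊕ (a → ¬a))) = 1 − 0.00 = 1.00
¬¬¬(c ⊕ (a ⊕ (a → ¬a))) = 1 − 1.00 = 0.00
b ⊕ b = min(1, 0.80 + 0.80) = min(1, 1.60) = 1.00
(b ⊕ b) → b = min(1, 1 − 1.00 + 0.80) = min(1, 0.80) = 0.80
¬((b ⊕ b) → b) = 1 − 0.80 = 0.20
b → ¬((b ⊕ b) → b) = min(1, 1 − 0.80 + 0.20) = min(1, 0.40) = 0.40
¬¬¬(c ⊕ (a ⊕ (a → ¬a))) ⊕ (b → ¬((b ⊕ b) → b)) = min(1, 0.00 + 0.40) = min(1, 0.40) = 0.40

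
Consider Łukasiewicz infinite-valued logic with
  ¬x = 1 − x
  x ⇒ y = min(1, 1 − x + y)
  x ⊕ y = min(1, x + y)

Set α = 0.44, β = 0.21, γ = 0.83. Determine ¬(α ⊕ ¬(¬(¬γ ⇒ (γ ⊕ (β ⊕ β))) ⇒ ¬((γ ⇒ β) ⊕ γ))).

¬γ = 1 − 0.83 = 0.17
β ⊕ β = min(1, 0.21 + 0.21) = min(1, 0.42) = 0.42
γ ⊕ (β ⊕ β) = min(1, 0.83 + 0.42) = min(1, 1.25) = 1.00
¬γ ⇒ (γ ⊕ (β ⊕ β)) = min(1, 1 − 0.17 + 1.00) = min(1, 1.83) = 1.00
¬(¬γ ⇒ (γ ⊕ (β ⊕ β))) = 1 − 1.00 = 0.00
γ ⇒ β = min(1, 1 − 0.83 + 0.21) = min(1, 0.38) = 0.38
(γ ⇒ β) ⊕ γ = min(1, 0.38 + 0.83) = min(1, 1.21) = 1.00
¬((γ ⇒ β) ⊕ γ) = 1 − 1.00 = 0.00
¬(¬γ ⇒ (γ ⊕ (β ⊕ β))) ⇒ ¬((γ ⇒ β) ⊕ γ) = min(1, 1 − 0.00 + 0.00) = min(1, 1.00) = 1.00
¬(¬(¬γ ⇒ (γ ⊕ (β ⊕ β))) ⇒ ¬((γ ⇒ β) ⊕ γ)) = 1 − 1.00 = 0.00
α ⊕ ¬(¬(¬γ ⇒ (γ ⊕ (β ⊕ β))) ⇒ ¬((γ ⇒ β) ⊕ γ)) = min(1, 0.44 + 0.00) = min(1, 0.44) = 0.44
¬(α ⊕ ¬(¬(¬γ ⇒ (γ ⊕ (β ⊕ β))) ⇒ ¬((γ ⇒ β) ⊕ γ))) = 1 − 0.44 = 0.56

0.56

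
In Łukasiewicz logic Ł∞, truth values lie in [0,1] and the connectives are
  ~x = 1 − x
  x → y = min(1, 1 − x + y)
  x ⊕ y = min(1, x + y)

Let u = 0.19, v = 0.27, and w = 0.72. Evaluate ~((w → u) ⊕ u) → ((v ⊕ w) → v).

w → u = min(1, 1 − 0.72 + 0.19) = min(1, 0.47) = 0.47
(w → u) ⊕ u = min(1, 0.47 + 0.19) = min(1, 0.66) = 0.66
~((w → u) ⊕ u) = 1 − 0.66 = 0.34
v ⊕ w = min(1, 0.27 + 0.72) = min(1, 0.99) = 0.99
(v ⊕ w) → v = min(1, 1 − 0.99 + 0.27) = min(1, 0.28) = 0.28
~((w → u) ⊕ u) → ((v ⊕ w) → v) = min(1, 1 − 0.34 + 0.28) = min(1, 0.94) = 0.94

0.94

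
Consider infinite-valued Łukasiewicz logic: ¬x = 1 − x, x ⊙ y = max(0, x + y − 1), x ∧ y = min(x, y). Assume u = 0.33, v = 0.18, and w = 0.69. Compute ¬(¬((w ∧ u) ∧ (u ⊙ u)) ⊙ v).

0.82

w ∧ u = min(0.69, 0.33) = 0.33
u ⊙ u = max(0, 0.33 + 0.33 − 1) = max(0, -0.34) = 0.00
(w ∧ u) ∧ (u ⊙ u) = min(0.33, 0.00) = 0.00
¬((w ∧ u) ∧ (u ⊙ u)) = 1 − 0.00 = 1.00
¬((w ∧ u) ∧ (u ⊙ u)) ⊙ v = max(0, 1.00 + 0.18 − 1) = max(0, 0.18) = 0.18
¬(¬((w ∧ u) ∧ (u ⊙ u)) ⊙ v) = 1 − 0.18 = 0.82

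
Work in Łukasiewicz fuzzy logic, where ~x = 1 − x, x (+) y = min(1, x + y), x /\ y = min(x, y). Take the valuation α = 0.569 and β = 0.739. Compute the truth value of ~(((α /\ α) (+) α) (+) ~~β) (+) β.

α /\ α = min(0.569, 0.569) = 0.569
(α /\ α) (+) α = min(1, 0.569 + 0.569) = min(1, 1.138) = 1.000
~β = 1 − 0.739 = 0.261
~~β = 1 − 0.261 = 0.739
((α /\ α) (+) α) (+) ~~β = min(1, 1.000 + 0.739) = min(1, 1.739) = 1.000
~(((α /\ α) (+) α) (+) ~~β) = 1 − 1.000 = 0.000
~(((α /\ α) (+) α) (+) ~~β) (+) β = min(1, 0.000 + 0.739) = min(1, 0.739) = 0.739

0.739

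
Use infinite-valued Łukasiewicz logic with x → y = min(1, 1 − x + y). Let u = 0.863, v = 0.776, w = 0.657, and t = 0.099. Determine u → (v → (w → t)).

w → t = min(1, 1 − 0.657 + 0.099) = min(1, 0.442) = 0.442
v → (w → t) = min(1, 1 − 0.776 + 0.442) = min(1, 0.666) = 0.666
u → (v → (w → t)) = min(1, 1 − 0.863 + 0.666) = min(1, 0.803) = 0.803

0.803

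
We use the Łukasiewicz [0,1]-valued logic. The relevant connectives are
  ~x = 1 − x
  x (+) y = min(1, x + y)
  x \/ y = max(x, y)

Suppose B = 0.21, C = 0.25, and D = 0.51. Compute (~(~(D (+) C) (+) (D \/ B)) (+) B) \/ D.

0.51

D (+) C = min(1, 0.51 + 0.25) = min(1, 0.76) = 0.76
~(D (+) C) = 1 − 0.76 = 0.24
D \/ B = max(0.51, 0.21) = 0.51
~(D (+) C) (+) (D \/ B) = min(1, 0.24 + 0.51) = min(1, 0.75) = 0.75
~(~(D (+) C) (+) (D \/ B)) = 1 − 0.75 = 0.25
~(~(D (+) C) (+) (D \/ B)) (+) B = min(1, 0.25 + 0.21) = min(1, 0.46) = 0.46
(~(~(D (+) C) (+) (D \/ B)) (+) B) \/ D = max(0.46, 0.51) = 0.51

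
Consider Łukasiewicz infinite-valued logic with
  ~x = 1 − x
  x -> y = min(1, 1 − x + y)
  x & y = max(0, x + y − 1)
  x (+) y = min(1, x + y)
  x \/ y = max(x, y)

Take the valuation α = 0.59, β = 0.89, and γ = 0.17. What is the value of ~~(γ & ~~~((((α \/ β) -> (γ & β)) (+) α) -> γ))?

0.00

α \/ β = max(0.59, 0.89) = 0.89
γ & β = max(0, 0.17 + 0.89 − 1) = max(0, 0.06) = 0.06
(α \/ β) -> (γ & β) = min(1, 1 − 0.89 + 0.06) = min(1, 0.17) = 0.17
((α \/ β) -> (γ & β)) (+) α = min(1, 0.17 + 0.59) = min(1, 0.76) = 0.76
(((α \/ β) -> (γ & β)) (+) α) -> γ = min(1, 1 − 0.76 + 0.17) = min(1, 0.41) = 0.41
~((((α \/ β) -> (γ & β)) (+) α) -> γ) = 1 − 0.41 = 0.59
~~((((α \/ β) -> (γ & β)) (+) α) -> γ) = 1 − 0.59 = 0.41
~~~((((α \/ β) -> (γ & β)) (+) α) -> γ) = 1 − 0.41 = 0.59
γ & ~~~((((α \/ β) -> (γ & β)) (+) α) -> γ) = max(0, 0.17 + 0.59 − 1) = max(0, -0.24) = 0.00
~(γ & ~~~((((α \/ β) -> (γ & β)) (+) α) -> γ)) = 1 − 0.00 = 1.00
~~(γ & ~~~((((α \/ β) -> (γ & β)) (+) α) -> γ)) = 1 − 1.00 = 0.00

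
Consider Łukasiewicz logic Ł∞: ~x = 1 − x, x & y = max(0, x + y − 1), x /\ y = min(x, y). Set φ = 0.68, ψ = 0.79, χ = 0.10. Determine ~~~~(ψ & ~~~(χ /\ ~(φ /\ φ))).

φ /\ φ = min(0.68, 0.68) = 0.68
~(φ /\ φ) = 1 − 0.68 = 0.32
χ /\ ~(φ /\ φ) = min(0.10, 0.32) = 0.10
~(χ /\ ~(φ /\ φ)) = 1 − 0.10 = 0.90
~~(χ /\ ~(φ /\ φ)) = 1 − 0.90 = 0.10
~~~(χ /\ ~(φ /\ φ)) = 1 − 0.10 = 0.90
ψ & ~~~(χ /\ ~(φ /\ φ)) = max(0, 0.79 + 0.90 − 1) = max(0, 0.69) = 0.69
~(ψ & ~~~(χ /\ ~(φ /\ φ))) = 1 − 0.69 = 0.31
~~(ψ & ~~~(χ /\ ~(φ /\ φ))) = 1 − 0.31 = 0.69
~~~(ψ & ~~~(χ /\ ~(φ /\ φ))) = 1 − 0.69 = 0.31
~~~~(ψ & ~~~(χ /\ ~(φ /\ φ))) = 1 − 0.31 = 0.69

0.69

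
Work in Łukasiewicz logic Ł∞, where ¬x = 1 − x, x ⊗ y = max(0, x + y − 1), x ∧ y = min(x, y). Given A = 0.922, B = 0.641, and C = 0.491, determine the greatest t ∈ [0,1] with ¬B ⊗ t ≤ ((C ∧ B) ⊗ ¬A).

¬B = 1 − 0.641 = 0.359
So the left factor is ¬B = 0.359.
C ∧ B = min(0.491, 0.641) = 0.491
¬A = 1 − 0.922 = 0.078
(C ∧ B) ⊗ ¬A = max(0, 0.491 + 0.078 − 1) = max(0, -0.431) = 0.000
So the right-hand bound is (C ∧ B) ⊗ ¬A = 0.000.
The residuum of the Łukasiewicz t-norm gives the supremum: min(1, 1 − 0.359 + 0.000).
1 − 0.359 + 0.000 = 0.641, so t = min(1, 0.641) = 0.641.
Check: 0.359 ⊗ 0.641 = max(0, 0.000) = 0.000 ≤ 0.000.

0.641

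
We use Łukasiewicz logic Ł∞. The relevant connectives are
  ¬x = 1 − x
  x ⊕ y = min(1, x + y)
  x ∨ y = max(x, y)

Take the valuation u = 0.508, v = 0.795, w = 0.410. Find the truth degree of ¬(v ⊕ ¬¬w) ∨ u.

¬w = 1 − 0.410 = 0.590
¬¬w = 1 − 0.590 = 0.410
v ⊕ ¬¬w = min(1, 0.795 + 0.410) = min(1, 1.205) = 1.000
¬(v ⊕ ¬¬w) = 1 − 1.000 = 0.000
¬(v ⊕ ¬¬w) ∨ u = max(0.000, 0.508) = 0.508

0.508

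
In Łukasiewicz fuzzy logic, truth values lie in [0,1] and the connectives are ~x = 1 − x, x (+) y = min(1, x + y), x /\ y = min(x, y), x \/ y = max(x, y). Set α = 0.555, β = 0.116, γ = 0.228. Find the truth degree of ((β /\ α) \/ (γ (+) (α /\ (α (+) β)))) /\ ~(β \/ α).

β /\ α = min(0.116, 0.555) = 0.116
α (+) β = min(1, 0.555 + 0.116) = min(1, 0.671) = 0.671
α /\ (α (+) β) = min(0.555, 0.671) = 0.555
γ (+) (α /\ (α (+) β)) = min(1, 0.228 + 0.555) = min(1, 0.783) = 0.783
(β /\ α) \/ (γ (+) (α /\ (α (+) β))) = max(0.116, 0.783) = 0.783
β \/ α = max(0.116, 0.555) = 0.555
~(β \/ α) = 1 − 0.555 = 0.445
((β /\ α) \/ (γ (+) (α /\ (α (+) β)))) /\ ~(β \/ α) = min(0.783, 0.445) = 0.445

0.445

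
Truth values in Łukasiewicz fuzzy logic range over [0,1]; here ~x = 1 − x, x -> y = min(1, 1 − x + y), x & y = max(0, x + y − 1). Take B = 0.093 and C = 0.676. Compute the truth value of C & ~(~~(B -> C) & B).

B -> C = min(1, 1 − 0.093 + 0.676) = min(1, 1.583) = 1.000
~(B -> C) = 1 − 1.000 = 0.000
~~(B -> C) = 1 − 0.000 = 1.000
~~(B -> C) & B = max(0, 1.000 + 0.093 − 1) = max(0, 0.093) = 0.093
~(~~(B -> C) & B) = 1 − 0.093 = 0.907
C & ~(~~(B -> C) & B) = max(0, 0.676 + 0.907 − 1) = max(0, 0.583) = 0.583

0.583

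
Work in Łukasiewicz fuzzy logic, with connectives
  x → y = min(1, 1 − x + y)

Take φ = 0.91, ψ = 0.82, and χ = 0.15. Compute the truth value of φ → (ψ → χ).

0.42

ψ → χ = min(1, 1 − 0.82 + 0.15) = min(1, 0.33) = 0.33
φ → (ψ → χ) = min(1, 1 − 0.91 + 0.33) = min(1, 0.42) = 0.42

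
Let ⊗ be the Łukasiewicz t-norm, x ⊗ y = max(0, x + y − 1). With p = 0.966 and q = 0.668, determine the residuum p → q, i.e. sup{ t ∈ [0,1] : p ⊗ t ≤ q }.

The residuum of the Łukasiewicz t-norm gives the supremum: min(1, 1 − 0.966 + 0.668).
1 − 0.966 + 0.668 = 0.702, so t = min(1, 0.702) = 0.702.
Check: 0.966 ⊗ 0.702 = max(0, 0.668) = 0.668 ≤ 0.668.

0.702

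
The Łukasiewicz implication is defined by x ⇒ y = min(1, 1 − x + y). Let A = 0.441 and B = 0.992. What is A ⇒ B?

A ⇒ B = min(1, 1 − 0.441 + 0.992) = min(1, 1.551) = 1.000
For comparison, the Gödel implication (1 if x ≤ y else y) would give 1.000.

1.000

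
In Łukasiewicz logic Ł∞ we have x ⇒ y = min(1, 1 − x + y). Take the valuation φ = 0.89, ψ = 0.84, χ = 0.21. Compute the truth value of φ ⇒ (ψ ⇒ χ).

ψ ⇒ χ = min(1, 1 − 0.84 + 0.21) = min(1, 0.37) = 0.37
φ ⇒ (ψ ⇒ χ) = min(1, 1 − 0.89 + 0.37) = min(1, 0.48) = 0.48

0.48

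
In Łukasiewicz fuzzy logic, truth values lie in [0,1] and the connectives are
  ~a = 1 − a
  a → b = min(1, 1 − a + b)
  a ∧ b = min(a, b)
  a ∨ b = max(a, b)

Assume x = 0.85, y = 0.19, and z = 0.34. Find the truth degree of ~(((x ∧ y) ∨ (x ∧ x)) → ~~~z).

0.19

x ∧ y = min(0.85, 0.19) = 0.19
x ∧ x = min(0.85, 0.85) = 0.85
(x ∧ y) ∨ (x ∧ x) = max(0.19, 0.85) = 0.85
~z = 1 − 0.34 = 0.66
~~z = 1 − 0.66 = 0.34
~~~z = 1 − 0.34 = 0.66
((x ∧ y) ∨ (x ∧ x)) → ~~~z = min(1, 1 − 0.85 + 0.66) = min(1, 0.81) = 0.81
~(((x ∧ y) ∨ (x ∧ x)) → ~~~z) = 1 − 0.81 = 0.19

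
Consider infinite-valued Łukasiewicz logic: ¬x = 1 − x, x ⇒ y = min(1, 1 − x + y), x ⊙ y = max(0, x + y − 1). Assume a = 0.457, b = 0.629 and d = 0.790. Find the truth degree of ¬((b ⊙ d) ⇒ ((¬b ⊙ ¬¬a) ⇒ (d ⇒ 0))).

0.000

b ⊙ d = max(0, 0.629 + 0.790 − 1) = max(0, 0.419) = 0.419
¬b = 1 − 0.629 = 0.371
¬a = 1 − 0.457 = 0.543
¬¬a = 1 − 0.543 = 0.457
¬b ⊙ ¬¬a = max(0, 0.371 + 0.457 − 1) = max(0, -0.172) = 0.000
d ⇒ 0 = min(1, 1 − 0.790 + 0.000) = min(1, 0.210) = 0.210
(¬b ⊙ ¬¬a) ⇒ (d ⇒ 0) = min(1, 1 − 0.000 + 0.210) = min(1, 1.210) = 1.000
(b ⊙ d) ⇒ ((¬b ⊙ ¬¬a) ⇒ (d ⇒ 0)) = min(1, 1 − 0.419 + 1.000) = min(1, 1.581) = 1.000
¬((b ⊙ d) ⇒ ((¬b ⊙ ¬¬a) ⇒ (d ⇒ 0))) = 1 − 1.000 = 0.000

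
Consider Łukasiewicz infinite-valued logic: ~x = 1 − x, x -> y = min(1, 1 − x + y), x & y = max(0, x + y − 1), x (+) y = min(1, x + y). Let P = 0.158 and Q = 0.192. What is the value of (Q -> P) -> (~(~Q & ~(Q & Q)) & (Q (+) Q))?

0.034

Q -> P = min(1, 1 − 0.192 + 0.158) = min(1, 0.966) = 0.966
~Q = 1 − 0.192 = 0.808
Q & Q = max(0, 0.192 + 0.192 − 1) = max(0, -0.616) = 0.000
~(Q & Q) = 1 − 0.000 = 1.000
~Q & ~(Q & Q) = max(0, 0.808 + 1.000 − 1) = max(0, 0.808) = 0.808
~(~Q & ~(Q & Q)) = 1 − 0.808 = 0.192
Q (+) Q = min(1, 0.192 + 0.192) = min(1, 0.384) = 0.384
~(~Q & ~(Q & Q)) & (Q (+) Q) = max(0, 0.192 + 0.384 − 1) = max(0, -0.424) = 0.000
(Q -> P) -> (~(~Q & ~(Q & Q)) & (Q (+) Q)) = min(1, 1 − 0.966 + 0.000) = min(1, 0.034) = 0.034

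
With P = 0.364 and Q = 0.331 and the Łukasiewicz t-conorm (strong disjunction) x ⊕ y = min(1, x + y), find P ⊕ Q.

P ⊕ Q = min(1, 0.364 + 0.331) = min(1, 0.695) = 0.695
For comparison, the Gödel t-conorm max(x, y) would give 0.364.

0.695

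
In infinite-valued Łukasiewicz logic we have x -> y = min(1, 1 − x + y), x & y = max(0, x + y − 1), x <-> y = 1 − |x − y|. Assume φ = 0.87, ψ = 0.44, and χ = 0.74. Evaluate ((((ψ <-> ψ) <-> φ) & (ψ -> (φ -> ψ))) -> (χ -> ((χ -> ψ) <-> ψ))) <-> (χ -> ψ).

0.70

ψ <-> ψ = 1 − |0.44 − 0.44| = 1 − 0.00 = 1.00
(ψ <-> ψ) <-> φ = 1 − |1.00 − 0.87| = 1 − 0.13 = 0.87
φ -> ψ = min(1, 1 − 0.87 + 0.44) = min(1, 0.57) = 0.57
ψ -> (φ -> ψ) = min(1, 1 − 0.44 + 0.57) = min(1, 1.13) = 1.00
((ψ <-> ψ) <-> φ) & (ψ -> (φ -> ψ)) = max(0, 0.87 + 1.00 − 1) = max(0, 0.87) = 0.87
χ -> ψ = min(1, 1 − 0.74 + 0.44) = min(1, 0.70) = 0.70
(χ -> ψ) <-> ψ = 1 − |0.70 − 0.44| = 1 − 0.26 = 0.74
χ -> ((χ -> ψ) <-> ψ) = min(1, 1 − 0.74 + 0.74) = min(1, 1.00) = 1.00
(((ψ <-> ψ) <-> φ) & (ψ -> (φ -> ψ))) -> (χ -> ((χ -> ψ) <-> ψ)) = min(1, 1 − 0.87 + 1.00) = min(1, 1.13) = 1.00
((((ψ <-> ψ) <-> φ) & (ψ -> (φ -> ψ))) -> (χ -> ((χ -> ψ) <-> ψ))) <-> (χ -> ψ) = 1 − |1.00 − 0.70| = 1 − 0.30 = 0.70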